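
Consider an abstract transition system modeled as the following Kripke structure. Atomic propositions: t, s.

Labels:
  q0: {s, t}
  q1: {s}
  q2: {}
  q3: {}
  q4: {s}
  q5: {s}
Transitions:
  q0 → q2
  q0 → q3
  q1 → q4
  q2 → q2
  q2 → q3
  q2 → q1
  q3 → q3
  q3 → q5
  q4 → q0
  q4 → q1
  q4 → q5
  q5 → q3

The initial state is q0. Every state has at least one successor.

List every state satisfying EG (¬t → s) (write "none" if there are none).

States satisfying ¬t → s: {q0, q1, q4, q5}.
States satisfying EG (¬t → s): {q1, q4}.

{q1, q4}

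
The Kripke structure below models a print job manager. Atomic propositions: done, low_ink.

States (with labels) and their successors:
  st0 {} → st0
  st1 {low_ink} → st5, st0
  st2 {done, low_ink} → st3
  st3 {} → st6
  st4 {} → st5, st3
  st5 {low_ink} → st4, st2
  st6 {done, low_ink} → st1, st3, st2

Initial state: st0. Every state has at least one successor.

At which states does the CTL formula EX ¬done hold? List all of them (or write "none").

States satisfying ¬done: {st0, st1, st3, st4, st5}.
States satisfying EX ¬done: {st0, st1, st2, st4, st5, st6}.

{st0, st1, st2, st4, st5, st6}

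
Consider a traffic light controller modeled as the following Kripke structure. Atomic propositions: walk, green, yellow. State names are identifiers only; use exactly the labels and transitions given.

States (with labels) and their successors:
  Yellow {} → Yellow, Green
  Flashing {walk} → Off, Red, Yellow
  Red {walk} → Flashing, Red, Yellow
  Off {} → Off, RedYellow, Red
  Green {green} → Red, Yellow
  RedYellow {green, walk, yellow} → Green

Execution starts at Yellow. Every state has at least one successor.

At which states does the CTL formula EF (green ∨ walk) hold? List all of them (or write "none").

{Yellow, Flashing, Red, Off, Green, RedYellow}

States satisfying green ∨ walk: {Flashing, Red, Green, RedYellow}.
States satisfying EF (green ∨ walk): {Yellow, Flashing, Red, Off, Green, RedYellow}.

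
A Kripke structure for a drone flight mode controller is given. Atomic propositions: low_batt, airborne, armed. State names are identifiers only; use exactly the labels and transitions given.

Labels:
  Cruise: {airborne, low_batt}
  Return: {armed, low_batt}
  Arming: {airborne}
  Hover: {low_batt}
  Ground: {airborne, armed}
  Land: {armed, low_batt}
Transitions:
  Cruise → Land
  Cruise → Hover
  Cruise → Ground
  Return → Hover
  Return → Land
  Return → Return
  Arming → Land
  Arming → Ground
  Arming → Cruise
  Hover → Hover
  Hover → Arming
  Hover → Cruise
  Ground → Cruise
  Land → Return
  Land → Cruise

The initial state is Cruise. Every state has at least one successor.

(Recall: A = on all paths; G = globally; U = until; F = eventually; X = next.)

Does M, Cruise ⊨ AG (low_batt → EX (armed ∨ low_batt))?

States satisfying low_batt → EX (armed ∨ low_batt): {Cruise, Return, Arming, Hover, Ground, Land}.
States satisfying AG (low_batt → EX (armed ∨ low_batt)): {Cruise, Return, Arming, Hover, Ground, Land}.
Every state reachable from Cruise satisfies low_batt → EX (armed ∨ low_batt).
Cruise ∈ Sat(AG (low_batt → EX (armed ∨ low_batt))).

Yes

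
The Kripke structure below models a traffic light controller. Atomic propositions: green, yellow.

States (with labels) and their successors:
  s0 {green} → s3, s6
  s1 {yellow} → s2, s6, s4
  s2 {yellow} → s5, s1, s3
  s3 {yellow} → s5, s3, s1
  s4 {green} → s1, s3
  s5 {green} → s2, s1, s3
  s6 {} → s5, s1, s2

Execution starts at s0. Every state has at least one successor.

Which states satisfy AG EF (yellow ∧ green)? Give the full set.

none

States satisfying EF (yellow ∧ green): ∅.
States satisfying AG EF (yellow ∧ green): ∅.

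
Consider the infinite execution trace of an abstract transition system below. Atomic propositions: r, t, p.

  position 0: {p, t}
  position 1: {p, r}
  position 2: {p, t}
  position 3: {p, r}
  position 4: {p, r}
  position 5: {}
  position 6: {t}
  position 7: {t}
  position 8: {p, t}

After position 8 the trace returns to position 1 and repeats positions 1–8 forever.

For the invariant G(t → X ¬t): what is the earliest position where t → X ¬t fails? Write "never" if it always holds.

Check t → X ¬t at each position in order: 0 ✓, 1 ✓, 2 ✓, 3 ✓, 4 ✓, 5 ✓.
At position 6 the labels are {t} and the next position 7 has {t}, so t → X ¬t is false there. This is the first violation.

6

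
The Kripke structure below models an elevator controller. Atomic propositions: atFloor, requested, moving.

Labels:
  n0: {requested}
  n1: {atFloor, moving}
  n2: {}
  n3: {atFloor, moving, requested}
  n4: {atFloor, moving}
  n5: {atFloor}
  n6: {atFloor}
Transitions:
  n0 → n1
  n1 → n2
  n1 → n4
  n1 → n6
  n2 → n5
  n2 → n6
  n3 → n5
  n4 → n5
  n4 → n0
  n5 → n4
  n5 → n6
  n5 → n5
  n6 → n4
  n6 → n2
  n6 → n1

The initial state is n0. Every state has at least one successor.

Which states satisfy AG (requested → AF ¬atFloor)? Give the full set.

States satisfying requested → AF ¬atFloor: {n0, n1, n2, n4, n5, n6}.
States satisfying AG (requested → AF ¬atFloor): {n0, n1, n2, n4, n5, n6}.

{n0, n1, n2, n4, n5, n6}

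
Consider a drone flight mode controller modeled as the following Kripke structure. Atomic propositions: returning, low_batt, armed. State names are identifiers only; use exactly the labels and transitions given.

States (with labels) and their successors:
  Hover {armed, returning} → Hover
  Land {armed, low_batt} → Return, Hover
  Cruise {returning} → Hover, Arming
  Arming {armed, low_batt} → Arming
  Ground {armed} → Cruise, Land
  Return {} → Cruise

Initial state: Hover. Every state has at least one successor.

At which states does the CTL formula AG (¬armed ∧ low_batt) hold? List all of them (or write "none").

none

States satisfying ¬armed ∧ low_batt: ∅.
States satisfying AG (¬armed ∧ low_batt): ∅.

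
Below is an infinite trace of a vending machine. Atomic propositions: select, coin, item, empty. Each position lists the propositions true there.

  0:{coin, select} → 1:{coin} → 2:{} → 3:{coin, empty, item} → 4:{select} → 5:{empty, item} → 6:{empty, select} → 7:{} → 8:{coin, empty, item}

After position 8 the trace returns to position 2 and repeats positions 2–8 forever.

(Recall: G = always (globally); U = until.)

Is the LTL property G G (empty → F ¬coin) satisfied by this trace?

Satisfied

G (empty → F ¬coin) holds at every position 0..8, and those are all positions ever visited, so G G (empty → F ¬coin) holds.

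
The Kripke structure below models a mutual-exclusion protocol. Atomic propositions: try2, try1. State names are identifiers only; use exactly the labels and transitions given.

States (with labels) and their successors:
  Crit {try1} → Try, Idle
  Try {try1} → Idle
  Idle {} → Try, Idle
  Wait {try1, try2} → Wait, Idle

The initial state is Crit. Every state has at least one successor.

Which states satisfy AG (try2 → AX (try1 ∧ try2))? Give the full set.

States satisfying try2 → AX (try1 ∧ try2): {Crit, Try, Idle}.
States satisfying AG (try2 → AX (try1 ∧ try2)): {Crit, Try, Idle}.

{Crit, Try, Idle}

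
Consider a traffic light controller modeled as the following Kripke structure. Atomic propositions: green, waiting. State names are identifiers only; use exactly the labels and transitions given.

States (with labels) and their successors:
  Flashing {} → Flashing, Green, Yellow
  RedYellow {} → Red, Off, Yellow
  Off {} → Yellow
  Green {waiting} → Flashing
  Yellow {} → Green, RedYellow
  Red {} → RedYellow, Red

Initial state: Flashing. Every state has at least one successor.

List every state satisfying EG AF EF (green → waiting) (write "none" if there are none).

States satisfying AF EF (green → waiting): {Flashing, RedYellow, Off, Green, Yellow, Red}.
States satisfying EG AF EF (green → waiting): {Flashing, RedYellow, Off, Green, Yellow, Red}.

{Flashing, RedYellow, Off, Green, Yellow, Red}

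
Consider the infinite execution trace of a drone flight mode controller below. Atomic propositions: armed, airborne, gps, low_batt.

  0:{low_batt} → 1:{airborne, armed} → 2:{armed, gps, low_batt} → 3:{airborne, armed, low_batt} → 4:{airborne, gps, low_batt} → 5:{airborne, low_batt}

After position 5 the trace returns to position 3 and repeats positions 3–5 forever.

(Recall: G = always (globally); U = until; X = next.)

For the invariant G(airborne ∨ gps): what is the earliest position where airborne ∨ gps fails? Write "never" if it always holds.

At position 0 the labels are {low_batt}, so airborne ∨ gps is false there. This is the first violation.

0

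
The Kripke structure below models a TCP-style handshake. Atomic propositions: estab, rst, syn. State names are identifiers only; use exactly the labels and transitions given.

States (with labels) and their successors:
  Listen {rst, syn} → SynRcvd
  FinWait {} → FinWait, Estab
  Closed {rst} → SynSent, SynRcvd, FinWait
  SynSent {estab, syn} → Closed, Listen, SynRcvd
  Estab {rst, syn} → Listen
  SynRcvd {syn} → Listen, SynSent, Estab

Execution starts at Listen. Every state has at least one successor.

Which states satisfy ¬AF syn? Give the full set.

{FinWait, Closed}

States satisfying syn: {Listen, SynSent, Estab, SynRcvd}.
States satisfying AF syn: {Listen, SynSent, Estab, SynRcvd}.
States satisfying ¬AF syn: {FinWait, Closed}.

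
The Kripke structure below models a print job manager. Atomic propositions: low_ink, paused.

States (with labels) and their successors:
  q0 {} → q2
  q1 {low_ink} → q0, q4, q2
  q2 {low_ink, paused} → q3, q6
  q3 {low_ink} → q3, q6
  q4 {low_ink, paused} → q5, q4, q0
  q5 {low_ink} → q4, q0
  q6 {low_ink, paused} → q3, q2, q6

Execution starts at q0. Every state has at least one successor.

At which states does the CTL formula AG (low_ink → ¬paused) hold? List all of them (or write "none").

none

States satisfying low_ink → ¬paused: {q0, q1, q3, q5}.
States satisfying AG (low_ink → ¬paused): ∅.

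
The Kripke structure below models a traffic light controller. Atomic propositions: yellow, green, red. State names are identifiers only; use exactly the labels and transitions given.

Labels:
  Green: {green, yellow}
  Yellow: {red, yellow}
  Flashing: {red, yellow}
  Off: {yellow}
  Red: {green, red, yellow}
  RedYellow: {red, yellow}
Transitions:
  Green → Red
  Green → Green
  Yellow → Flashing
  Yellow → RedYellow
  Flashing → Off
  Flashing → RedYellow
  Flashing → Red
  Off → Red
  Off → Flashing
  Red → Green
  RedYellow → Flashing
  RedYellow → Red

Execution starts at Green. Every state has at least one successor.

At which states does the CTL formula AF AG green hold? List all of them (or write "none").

States satisfying AG green: {Green, Red}.
States satisfying AF AG green: {Green, Red}.

{Green, Red}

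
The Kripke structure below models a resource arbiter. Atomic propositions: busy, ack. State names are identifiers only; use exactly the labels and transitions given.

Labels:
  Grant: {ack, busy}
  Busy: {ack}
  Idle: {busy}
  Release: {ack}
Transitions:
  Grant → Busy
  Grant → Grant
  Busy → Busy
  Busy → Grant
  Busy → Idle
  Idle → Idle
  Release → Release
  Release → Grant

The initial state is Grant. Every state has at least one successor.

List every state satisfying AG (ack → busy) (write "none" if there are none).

{Idle}

States satisfying ack → busy: {Grant, Idle}.
States satisfying AG (ack → busy): {Idle}.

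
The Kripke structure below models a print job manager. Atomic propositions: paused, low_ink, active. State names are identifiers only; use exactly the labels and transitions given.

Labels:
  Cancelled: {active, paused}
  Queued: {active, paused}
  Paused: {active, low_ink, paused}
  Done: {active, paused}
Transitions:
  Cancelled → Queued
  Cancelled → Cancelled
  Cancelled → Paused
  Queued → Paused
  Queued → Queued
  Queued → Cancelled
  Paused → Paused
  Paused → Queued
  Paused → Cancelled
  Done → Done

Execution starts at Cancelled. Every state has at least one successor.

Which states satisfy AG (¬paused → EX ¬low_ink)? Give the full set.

States satisfying ¬paused → EX ¬low_ink: {Cancelled, Queued, Paused, Done}.
States satisfying AG (¬paused → EX ¬low_ink): {Cancelled, Queued, Paused, Done}.

{Cancelled, Queued, Paused, Done}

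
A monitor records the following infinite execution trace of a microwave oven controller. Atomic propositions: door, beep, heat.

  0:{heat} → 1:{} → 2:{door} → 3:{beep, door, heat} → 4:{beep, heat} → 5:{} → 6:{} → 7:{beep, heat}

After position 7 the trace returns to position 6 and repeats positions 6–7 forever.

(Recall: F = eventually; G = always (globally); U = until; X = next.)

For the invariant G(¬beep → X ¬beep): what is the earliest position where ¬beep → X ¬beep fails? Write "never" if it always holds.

Check ¬beep → X ¬beep at each position in order: 0 ✓, 1 ✓.
At position 2 the labels are {door} and the next position 3 has {beep, door, heat}, so ¬beep → X ¬beep is false there. This is the first violation.

2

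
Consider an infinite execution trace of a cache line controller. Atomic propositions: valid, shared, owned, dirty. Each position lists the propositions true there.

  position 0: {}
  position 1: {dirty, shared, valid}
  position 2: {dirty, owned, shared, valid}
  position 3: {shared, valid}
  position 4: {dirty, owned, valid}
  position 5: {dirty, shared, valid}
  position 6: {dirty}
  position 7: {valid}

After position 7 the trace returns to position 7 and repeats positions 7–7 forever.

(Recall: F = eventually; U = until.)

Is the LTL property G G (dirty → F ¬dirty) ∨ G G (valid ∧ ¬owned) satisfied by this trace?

G (dirty → F ¬dirty) holds at every position 0..7, and those are all positions ever visited, so G G (dirty → F ¬dirty) holds.
G (valid ∧ ¬owned) must hold at every position from 0 onward. It fails at position 0, so G G (valid ∧ ¬owned) is false.
At position 0: G G (dirty → F ¬dirty) is true; G G (valid ∧ ¬owned) is false; so G G (dirty → F ¬dirty) ∨ G G (valid ∧ ¬owned) is true.

Satisfied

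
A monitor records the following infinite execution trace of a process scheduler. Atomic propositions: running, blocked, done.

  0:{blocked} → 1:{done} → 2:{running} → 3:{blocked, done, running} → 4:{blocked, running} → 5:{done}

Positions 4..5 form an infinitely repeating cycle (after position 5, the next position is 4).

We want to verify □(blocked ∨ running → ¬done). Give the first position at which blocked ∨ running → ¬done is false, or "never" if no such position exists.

3

Check blocked ∨ running → ¬done at each position in order: 0 ✓, 1 ✓, 2 ✓.
At position 3 the labels are {blocked, done, running}, so blocked ∨ running → ¬done is false there. This is the first violation.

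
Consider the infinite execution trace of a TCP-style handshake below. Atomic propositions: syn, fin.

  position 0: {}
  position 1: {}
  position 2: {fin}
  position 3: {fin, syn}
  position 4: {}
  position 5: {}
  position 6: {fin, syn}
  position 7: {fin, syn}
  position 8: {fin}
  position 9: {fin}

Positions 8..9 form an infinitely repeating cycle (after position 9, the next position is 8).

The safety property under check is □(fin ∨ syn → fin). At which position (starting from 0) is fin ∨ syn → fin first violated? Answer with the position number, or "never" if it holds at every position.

never

fin ∨ syn → fin holds at every position 0..9, and those are all the positions the trace ever visits, so the invariant □(fin ∨ syn → fin) is never violated.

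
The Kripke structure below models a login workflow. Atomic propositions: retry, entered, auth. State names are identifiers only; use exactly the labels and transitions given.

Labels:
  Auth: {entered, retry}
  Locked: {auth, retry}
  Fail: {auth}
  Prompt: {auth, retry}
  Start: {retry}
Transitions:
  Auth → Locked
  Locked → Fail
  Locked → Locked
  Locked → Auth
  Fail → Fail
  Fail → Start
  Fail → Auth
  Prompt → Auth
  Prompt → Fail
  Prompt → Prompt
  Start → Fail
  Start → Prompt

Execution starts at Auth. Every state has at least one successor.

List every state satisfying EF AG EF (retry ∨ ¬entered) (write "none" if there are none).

States satisfying AG EF (retry ∨ ¬entered): {Auth, Locked, Fail, Prompt, Start}.
States satisfying EF AG EF (retry ∨ ¬entered): {Auth, Locked, Fail, Prompt, Start}.

{Auth, Locked, Fail, Prompt, Start}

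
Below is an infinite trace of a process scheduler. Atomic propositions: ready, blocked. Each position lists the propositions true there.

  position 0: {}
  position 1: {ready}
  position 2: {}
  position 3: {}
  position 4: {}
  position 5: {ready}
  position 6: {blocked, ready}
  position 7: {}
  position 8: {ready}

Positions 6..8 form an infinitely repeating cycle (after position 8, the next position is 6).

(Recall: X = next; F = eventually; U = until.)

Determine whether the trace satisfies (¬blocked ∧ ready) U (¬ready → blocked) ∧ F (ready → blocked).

Walking from position 0: at position 0, ¬ready → blocked has not yet held and ¬blocked ∧ ready fails, so (¬blocked ∧ ready) U (¬ready → blocked) is false.
ready → blocked holds at position 0, which is reachable from 0, so F (ready → blocked) holds.
At position 0: (¬blocked ∧ ready) U (¬ready → blocked) is false; F (ready → blocked) is true; so (¬blocked ∧ ready) U (¬ready → blocked) ∧ F (ready → blocked) is false.

Does not hold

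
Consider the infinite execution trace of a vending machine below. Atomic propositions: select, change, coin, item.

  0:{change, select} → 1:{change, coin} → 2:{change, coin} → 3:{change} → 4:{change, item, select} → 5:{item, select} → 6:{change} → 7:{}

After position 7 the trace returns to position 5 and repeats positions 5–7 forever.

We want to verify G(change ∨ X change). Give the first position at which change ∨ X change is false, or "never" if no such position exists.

Check change ∨ X change at each position in order: 0 ✓, 1 ✓, 2 ✓, 3 ✓, 4 ✓, 5 ✓, 6 ✓.
At position 7 the labels are {} and the next position 5 has {item, select}, so change ∨ X change is false there. This is the first violation.

7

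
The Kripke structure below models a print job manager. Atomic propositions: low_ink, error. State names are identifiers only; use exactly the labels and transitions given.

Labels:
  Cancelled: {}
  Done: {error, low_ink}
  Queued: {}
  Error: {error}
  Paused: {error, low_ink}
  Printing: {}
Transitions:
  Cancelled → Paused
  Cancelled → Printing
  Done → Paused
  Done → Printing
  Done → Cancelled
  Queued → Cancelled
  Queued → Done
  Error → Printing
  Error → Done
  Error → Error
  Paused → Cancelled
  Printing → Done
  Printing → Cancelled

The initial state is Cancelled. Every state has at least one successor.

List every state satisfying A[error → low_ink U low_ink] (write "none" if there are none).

{Done, Paused}

States satisfying error → low_ink: {Cancelled, Done, Queued, Paused, Printing}.
States satisfying low_ink: {Done, Paused}.
States satisfying A[error → low_ink U low_ink]: {Done, Paused}.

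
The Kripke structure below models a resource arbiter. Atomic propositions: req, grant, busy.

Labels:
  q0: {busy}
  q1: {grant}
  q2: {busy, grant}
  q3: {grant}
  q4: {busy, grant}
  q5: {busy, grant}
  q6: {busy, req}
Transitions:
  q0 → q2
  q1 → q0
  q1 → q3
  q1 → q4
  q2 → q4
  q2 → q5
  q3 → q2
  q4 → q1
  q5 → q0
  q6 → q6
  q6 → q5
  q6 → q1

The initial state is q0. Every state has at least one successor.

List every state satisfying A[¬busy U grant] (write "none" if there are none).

{q1, q2, q3, q4, q5}

States satisfying ¬busy: {q1, q3}.
States satisfying grant: {q1, q2, q3, q4, q5}.
States satisfying A[¬busy U grant]: {q1, q2, q3, q4, q5}.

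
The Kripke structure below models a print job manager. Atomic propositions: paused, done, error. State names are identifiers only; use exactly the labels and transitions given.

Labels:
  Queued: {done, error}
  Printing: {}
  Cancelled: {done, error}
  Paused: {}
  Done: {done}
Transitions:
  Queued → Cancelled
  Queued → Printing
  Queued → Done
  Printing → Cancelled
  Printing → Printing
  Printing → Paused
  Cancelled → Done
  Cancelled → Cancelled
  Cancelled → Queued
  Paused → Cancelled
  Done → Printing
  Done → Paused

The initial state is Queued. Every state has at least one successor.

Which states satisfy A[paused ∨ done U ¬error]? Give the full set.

{Printing, Paused, Done}

States satisfying paused ∨ done: {Queued, Cancelled, Done}.
States satisfying ¬error: {Printing, Paused, Done}.
States satisfying A[paused ∨ done U ¬error]: {Printing, Paused, Done}.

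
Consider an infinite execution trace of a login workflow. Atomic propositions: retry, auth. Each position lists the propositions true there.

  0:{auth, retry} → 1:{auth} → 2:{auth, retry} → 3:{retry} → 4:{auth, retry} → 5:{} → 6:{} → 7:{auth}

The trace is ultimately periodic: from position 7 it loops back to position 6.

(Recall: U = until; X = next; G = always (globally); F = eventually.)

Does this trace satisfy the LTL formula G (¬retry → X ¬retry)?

Does not hold

¬retry → X ¬retry must hold at every position from 0 onward. It fails at position 1, so G (¬retry → X ¬retry) is false.
Positions where ¬retry holds: 1, 5, 6, 7.
Check X ¬retry at each: 1→fails, 5→ok, 6→ok, 7→ok.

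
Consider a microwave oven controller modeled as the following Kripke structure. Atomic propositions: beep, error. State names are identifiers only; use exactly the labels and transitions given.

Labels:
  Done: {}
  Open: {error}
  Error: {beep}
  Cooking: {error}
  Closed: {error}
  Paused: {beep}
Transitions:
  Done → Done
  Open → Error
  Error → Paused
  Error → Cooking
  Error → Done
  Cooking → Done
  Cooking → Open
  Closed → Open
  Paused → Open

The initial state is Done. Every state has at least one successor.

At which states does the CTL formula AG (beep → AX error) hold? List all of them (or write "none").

{Done}

States satisfying beep → AX error: {Done, Open, Cooking, Closed, Paused}.
States satisfying AG (beep → AX error): {Done}.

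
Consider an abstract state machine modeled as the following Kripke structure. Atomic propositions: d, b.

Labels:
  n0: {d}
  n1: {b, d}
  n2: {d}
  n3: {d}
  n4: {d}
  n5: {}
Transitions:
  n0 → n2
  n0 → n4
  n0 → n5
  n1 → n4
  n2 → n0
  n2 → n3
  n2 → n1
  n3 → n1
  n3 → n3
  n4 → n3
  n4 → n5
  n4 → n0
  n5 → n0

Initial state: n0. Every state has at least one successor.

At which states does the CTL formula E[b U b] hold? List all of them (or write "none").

States satisfying b: {n1}.
States satisfying E[b U b]: {n1}.

{n1}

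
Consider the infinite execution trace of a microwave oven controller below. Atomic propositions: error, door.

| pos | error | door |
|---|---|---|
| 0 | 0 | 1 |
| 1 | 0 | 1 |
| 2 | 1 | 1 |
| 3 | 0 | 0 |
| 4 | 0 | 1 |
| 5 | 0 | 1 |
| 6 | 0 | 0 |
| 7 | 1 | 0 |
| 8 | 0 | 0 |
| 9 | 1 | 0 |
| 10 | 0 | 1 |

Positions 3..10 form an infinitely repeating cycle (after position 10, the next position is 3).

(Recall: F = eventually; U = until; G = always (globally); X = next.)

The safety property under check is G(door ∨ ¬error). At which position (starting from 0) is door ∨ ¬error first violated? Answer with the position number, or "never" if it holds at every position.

Check door ∨ ¬error at each position in order: 0 ✓, 1 ✓, 2 ✓, 3 ✓, 4 ✓, 5 ✓, 6 ✓.
At position 7 the labels are {error}, so door ∨ ¬error is false there. This is the first violation.

7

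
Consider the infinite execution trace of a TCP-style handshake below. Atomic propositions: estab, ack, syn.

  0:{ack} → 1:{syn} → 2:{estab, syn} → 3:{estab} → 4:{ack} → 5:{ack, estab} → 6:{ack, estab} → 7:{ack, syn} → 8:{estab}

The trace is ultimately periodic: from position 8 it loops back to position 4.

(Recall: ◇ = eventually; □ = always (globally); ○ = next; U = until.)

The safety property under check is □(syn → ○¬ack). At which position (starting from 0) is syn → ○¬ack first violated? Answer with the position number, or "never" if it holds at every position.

never

syn → ○¬ack holds at every position 0..8, and those are all the positions the trace ever visits, so the invariant □(syn → ○¬ack) is never violated.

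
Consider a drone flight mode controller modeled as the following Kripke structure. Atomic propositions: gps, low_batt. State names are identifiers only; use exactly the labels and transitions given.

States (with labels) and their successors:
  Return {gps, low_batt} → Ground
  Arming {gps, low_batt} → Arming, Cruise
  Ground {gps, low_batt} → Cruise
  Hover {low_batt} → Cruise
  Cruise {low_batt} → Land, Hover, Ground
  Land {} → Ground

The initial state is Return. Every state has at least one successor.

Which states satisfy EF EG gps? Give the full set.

{Arming}

States satisfying EG gps: {Arming}.
States satisfying EF EG gps: {Arming}.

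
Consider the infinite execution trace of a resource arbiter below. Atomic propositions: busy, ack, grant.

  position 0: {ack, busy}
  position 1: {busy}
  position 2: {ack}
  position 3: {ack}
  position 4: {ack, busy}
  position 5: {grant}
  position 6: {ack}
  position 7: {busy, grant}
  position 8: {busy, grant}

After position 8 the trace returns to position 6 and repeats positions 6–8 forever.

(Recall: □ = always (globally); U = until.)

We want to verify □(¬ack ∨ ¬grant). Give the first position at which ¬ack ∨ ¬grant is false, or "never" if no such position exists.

¬ack ∨ ¬grant holds at every position 0..8, and those are all the positions the trace ever visits, so the invariant □(¬ack ∨ ¬grant) is never violated.

never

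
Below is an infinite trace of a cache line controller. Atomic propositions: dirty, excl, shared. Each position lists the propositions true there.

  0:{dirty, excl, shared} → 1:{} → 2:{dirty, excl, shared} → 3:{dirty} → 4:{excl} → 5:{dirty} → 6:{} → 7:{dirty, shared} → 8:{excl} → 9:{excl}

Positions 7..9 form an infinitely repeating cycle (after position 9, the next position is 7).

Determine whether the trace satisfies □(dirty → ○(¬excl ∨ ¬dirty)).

Satisfied

dirty → ○(¬excl ∨ ¬dirty) holds at every position 0..9, and those are all positions ever visited, so □(dirty → ○(¬excl ∨ ¬dirty)) holds.
Positions where dirty holds: 0, 2, 3, 5, 7.
Check ○(¬excl ∨ ¬dirty) at each: 0→ok, 2→ok, 3→ok, 5→ok, 7→ok.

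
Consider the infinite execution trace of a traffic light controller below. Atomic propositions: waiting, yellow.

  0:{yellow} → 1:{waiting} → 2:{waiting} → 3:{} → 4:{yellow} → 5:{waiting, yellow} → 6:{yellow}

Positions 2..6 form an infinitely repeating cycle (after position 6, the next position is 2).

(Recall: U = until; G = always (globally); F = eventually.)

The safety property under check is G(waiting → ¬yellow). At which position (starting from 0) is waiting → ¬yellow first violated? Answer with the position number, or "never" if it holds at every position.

5

Check waiting → ¬yellow at each position in order: 0 ✓, 1 ✓, 2 ✓, 3 ✓, 4 ✓.
At position 5 the labels are {waiting, yellow}, so waiting → ¬yellow is false there. This is the first violation.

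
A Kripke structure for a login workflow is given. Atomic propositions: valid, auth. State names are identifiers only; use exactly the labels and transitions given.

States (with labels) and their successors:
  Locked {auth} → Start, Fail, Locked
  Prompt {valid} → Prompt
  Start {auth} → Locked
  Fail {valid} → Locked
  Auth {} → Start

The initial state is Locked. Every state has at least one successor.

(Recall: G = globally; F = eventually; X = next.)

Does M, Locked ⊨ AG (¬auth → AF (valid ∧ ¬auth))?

States satisfying ¬auth → AF (valid ∧ ¬auth): {Locked, Prompt, Start, Fail}.
States satisfying AG (¬auth → AF (valid ∧ ¬auth)): {Locked, Prompt, Start, Fail}.
Every state reachable from Locked satisfies ¬auth → AF (valid ∧ ¬auth).
Locked ∈ Sat(AG (¬auth → AF (valid ∧ ¬auth))).

Yes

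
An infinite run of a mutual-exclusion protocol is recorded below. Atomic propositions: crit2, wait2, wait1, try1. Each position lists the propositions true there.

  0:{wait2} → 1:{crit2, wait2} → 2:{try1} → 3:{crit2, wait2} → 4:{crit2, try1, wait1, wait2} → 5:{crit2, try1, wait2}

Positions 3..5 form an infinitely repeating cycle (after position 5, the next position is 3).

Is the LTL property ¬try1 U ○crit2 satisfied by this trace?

Walking from position 0: ○crit2 first holds at position 0, and ¬try1 holds at every earlier position along the way, so ¬try1 U ○crit2 holds.

Yes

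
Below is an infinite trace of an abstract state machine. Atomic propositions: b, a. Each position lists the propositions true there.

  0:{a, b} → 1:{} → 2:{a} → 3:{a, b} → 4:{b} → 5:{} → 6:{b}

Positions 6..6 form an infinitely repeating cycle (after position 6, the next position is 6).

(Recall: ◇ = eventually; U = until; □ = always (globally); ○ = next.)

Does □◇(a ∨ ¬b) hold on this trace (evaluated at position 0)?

Does not hold

◇(a ∨ ¬b) must hold at every position from 0 onward. It fails at position 6, so □◇(a ∨ ¬b) is false.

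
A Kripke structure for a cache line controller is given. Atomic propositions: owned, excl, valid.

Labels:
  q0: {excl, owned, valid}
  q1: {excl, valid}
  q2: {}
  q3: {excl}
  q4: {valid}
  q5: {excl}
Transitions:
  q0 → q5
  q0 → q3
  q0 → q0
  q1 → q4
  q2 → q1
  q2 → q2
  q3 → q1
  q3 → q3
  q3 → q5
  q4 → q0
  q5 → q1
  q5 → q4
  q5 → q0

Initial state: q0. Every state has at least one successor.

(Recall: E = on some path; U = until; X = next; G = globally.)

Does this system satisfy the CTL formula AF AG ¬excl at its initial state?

States satisfying AG ¬excl: ∅.
States satisfying AF AG ¬excl: ∅.
There is a path from q0 along which AG ¬excl never holds.
q0 ∉ Sat(AF AG ¬excl).

Violated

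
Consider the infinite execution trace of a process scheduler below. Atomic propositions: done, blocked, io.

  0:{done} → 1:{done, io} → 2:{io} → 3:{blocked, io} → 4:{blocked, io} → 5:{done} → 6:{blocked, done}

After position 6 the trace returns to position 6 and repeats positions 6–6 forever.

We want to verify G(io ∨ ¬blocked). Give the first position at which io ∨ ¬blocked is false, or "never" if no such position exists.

6

Check io ∨ ¬blocked at each position in order: 0 ✓, 1 ✓, 2 ✓, 3 ✓, 4 ✓, 5 ✓.
At position 6 the labels are {blocked, done}, so io ∨ ¬blocked is false there. This is the first violation.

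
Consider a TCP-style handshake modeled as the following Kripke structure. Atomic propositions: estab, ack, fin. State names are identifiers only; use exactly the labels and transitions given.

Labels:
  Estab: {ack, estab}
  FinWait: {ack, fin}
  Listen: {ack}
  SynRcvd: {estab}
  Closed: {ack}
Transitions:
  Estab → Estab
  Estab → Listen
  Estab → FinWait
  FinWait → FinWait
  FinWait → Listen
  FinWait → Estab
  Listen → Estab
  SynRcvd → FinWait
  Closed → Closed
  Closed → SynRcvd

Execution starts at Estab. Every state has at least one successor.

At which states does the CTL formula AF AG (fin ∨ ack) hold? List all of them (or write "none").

States satisfying AG (fin ∨ ack): {Estab, FinWait, Listen}.
States satisfying AF AG (fin ∨ ack): {Estab, FinWait, Listen, SynRcvd}.

{Estab, FinWait, Listen, SynRcvd}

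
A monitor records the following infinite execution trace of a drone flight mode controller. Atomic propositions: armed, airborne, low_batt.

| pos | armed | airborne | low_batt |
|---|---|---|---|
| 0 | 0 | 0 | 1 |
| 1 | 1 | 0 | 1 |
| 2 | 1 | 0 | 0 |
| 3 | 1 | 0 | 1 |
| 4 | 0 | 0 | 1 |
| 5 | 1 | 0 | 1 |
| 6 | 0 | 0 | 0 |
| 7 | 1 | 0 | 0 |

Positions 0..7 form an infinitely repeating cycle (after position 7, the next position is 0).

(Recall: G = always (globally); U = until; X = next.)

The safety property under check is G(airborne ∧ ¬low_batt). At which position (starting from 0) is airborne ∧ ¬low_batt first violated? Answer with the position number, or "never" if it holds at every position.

0

At position 0 the labels are {low_batt}, so airborne ∧ ¬low_batt is false there. This is the first violation.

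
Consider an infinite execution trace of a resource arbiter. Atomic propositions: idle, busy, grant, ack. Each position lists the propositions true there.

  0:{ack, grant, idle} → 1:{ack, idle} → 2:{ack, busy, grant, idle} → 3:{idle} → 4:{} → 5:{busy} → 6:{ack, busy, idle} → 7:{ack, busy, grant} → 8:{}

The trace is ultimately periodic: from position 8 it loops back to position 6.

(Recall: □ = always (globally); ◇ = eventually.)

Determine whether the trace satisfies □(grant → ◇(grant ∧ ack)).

grant → ◇(grant ∧ ack) holds at every position 0..8, and those are all positions ever visited, so □(grant → ◇(grant ∧ ack)) holds.
Positions where grant holds: 0, 2, 7.
Check ◇(grant ∧ ack) at each: 0→ok, 2→ok, 7→ok.

Yes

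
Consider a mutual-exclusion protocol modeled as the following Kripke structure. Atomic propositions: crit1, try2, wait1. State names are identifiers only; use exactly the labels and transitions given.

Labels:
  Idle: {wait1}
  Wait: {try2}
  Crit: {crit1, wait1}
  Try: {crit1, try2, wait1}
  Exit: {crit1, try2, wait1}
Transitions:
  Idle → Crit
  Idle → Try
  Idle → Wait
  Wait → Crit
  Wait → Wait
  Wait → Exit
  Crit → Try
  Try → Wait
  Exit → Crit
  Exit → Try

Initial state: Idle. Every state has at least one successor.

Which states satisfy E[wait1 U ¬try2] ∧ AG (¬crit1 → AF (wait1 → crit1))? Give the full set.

States satisfying wait1: {Idle, Crit, Try, Exit}.
States satisfying ¬try2: {Idle, Crit}.
States satisfying E[wait1 U ¬try2]: {Idle, Crit, Exit}.
States satisfying ¬crit1 → AF (wait1 → crit1): {Idle, Wait, Crit, Try, Exit}.
States satisfying AG (¬crit1 → AF (wait1 → crit1)): {Idle, Wait, Crit, Try, Exit}.
States satisfying E[wait1 U ¬try2] ∧ AG (¬crit1 → AF (wait1 → crit1)): {Idle, Crit, Exit}.

{Idle, Crit, Exit}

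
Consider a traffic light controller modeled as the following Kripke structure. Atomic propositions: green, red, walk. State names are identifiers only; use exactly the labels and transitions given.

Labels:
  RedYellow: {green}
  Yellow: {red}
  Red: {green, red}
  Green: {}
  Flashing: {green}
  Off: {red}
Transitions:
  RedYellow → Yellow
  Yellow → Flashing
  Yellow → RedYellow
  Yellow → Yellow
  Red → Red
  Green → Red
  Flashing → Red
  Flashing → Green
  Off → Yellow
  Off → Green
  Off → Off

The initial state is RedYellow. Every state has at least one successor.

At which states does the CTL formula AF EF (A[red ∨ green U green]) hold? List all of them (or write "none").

States satisfying EF (A[red ∨ green U green]): {RedYellow, Yellow, Red, Green, Flashing, Off}.
States satisfying AF EF (A[red ∨ green U green]): {RedYellow, Yellow, Red, Green, Flashing, Off}.

{RedYellow, Yellow, Red, Green, Flashing, Off}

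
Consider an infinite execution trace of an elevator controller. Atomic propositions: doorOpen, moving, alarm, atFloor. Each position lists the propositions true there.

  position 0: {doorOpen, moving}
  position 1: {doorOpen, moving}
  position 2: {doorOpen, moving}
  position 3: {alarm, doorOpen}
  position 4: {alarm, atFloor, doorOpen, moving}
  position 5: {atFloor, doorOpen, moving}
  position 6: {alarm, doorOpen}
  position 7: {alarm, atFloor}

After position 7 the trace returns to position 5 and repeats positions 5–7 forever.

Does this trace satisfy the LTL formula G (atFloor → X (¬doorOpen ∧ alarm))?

Does not hold

atFloor → X (¬doorOpen ∧ alarm) must hold at every position from 0 onward. It fails at position 4, so G (atFloor → X (¬doorOpen ∧ alarm)) is false.
Positions where atFloor holds: 4, 5, 7.
Check X (¬doorOpen ∧ alarm) at each: 4→fails, 5→fails, 7→fails.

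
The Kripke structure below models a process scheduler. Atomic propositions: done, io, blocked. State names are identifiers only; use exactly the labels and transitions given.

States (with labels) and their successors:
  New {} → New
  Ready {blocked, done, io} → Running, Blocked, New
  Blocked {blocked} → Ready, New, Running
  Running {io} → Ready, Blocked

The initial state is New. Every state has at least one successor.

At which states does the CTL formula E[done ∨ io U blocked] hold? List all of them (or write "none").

{Ready, Blocked, Running}

States satisfying done ∨ io: {Ready, Running}.
States satisfying blocked: {Ready, Blocked}.
States satisfying E[done ∨ io U blocked]: {Ready, Blocked, Running}.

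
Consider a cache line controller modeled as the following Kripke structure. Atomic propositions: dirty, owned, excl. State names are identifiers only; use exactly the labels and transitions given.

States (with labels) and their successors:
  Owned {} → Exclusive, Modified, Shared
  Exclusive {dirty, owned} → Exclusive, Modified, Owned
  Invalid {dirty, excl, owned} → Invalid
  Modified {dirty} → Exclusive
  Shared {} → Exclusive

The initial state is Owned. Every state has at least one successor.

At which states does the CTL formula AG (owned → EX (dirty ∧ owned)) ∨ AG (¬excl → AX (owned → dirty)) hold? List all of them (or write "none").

{Owned, Exclusive, Invalid, Modified, Shared}

States satisfying owned → EX (dirty ∧ owned): {Owned, Exclusive, Invalid, Modified, Shared}.
States satisfying AG (owned → EX (dirty ∧ owned)): {Owned, Exclusive, Invalid, Modified, Shared}.
States satisfying ¬excl → AX (owned → dirty): {Owned, Exclusive, Invalid, Modified, Shared}.
States satisfying AG (¬excl → AX (owned → dirty)): {Owned, Exclusive, Invalid, Modified, Shared}.
States satisfying AG (owned → EX (dirty ∧ owned)) ∨ AG (¬excl → AX (owned → dirty)): {Owned, Exclusive, Invalid, Modified, Shared}.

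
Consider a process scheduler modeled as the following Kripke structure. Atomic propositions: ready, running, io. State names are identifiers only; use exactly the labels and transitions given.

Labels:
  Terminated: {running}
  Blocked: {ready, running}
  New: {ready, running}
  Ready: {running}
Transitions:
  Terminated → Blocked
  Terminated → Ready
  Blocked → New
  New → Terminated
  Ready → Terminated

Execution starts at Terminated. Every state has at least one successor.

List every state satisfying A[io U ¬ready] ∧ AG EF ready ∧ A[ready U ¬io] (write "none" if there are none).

States satisfying io: ∅.
States satisfying ¬ready: {Terminated, Ready}.
States satisfying A[io U ¬ready]: {Terminated, Ready}.
States satisfying EF ready: {Terminated, Blocked, New, Ready}.
States satisfying AG EF ready: {Terminated, Blocked, New, Ready}.
States satisfying ready: {Blocked, New}.
States satisfying ¬io: {Terminated, Blocked, New, Ready}.
States satisfying A[ready U ¬io]: {Terminated, Blocked, New, Ready}.
States satisfying AG EF ready ∧ A[ready U ¬io]: {Terminated, Blocked, New, Ready}.
States satisfying A[io U ¬ready] ∧ AG EF ready ∧ A[ready U ¬io]: {Terminated, Ready}.

{Terminated, Ready}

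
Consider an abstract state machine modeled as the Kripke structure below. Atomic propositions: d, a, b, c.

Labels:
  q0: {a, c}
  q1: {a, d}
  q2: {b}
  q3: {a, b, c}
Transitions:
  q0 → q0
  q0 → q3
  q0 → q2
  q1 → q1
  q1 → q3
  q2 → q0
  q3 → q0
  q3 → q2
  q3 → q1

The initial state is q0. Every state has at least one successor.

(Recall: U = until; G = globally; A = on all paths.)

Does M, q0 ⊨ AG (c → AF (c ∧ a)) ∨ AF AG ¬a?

Satisfied

States satisfying c → AF (c ∧ a): {q0, q1, q2, q3}.
States satisfying AG (c → AF (c ∧ a)): {q0, q1, q2, q3}.
States satisfying AG ¬a: ∅.
States satisfying AF AG ¬a: ∅.
States satisfying AG (c → AF (c ∧ a)) ∨ AF AG ¬a: {q0, q1, q2, q3}.
q0 ∈ Sat(AG (c → AF (c ∧ a)) ∨ AF AG ¬a).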